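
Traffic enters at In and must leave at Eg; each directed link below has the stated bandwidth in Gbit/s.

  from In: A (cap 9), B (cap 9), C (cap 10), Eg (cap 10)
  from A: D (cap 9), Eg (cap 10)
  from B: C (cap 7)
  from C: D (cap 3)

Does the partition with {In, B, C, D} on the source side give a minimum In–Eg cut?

Given cut capacity: 9 + 10 = 19.
Augment In→Eg: bottleneck 10, flow now 10.
Augment In→A→Eg: bottleneck 9, flow now 19.
No augmenting path remains; maximum flow = 19.
Cut capacity 19 equals the max flow, so it is a minimum cut.

Yes — it is a minimum cut (capacity 19).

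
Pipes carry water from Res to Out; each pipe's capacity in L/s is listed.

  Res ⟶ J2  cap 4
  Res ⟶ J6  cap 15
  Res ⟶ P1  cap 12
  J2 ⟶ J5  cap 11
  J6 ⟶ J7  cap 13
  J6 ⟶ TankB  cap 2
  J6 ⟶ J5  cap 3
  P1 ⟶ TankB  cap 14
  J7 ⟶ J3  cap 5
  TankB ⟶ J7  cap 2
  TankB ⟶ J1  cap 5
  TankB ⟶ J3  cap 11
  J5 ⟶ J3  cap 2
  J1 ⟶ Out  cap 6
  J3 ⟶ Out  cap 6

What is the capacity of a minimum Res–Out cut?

Augment Res→J2→J5→J3→Out: bottleneck 2, flow now 2.
Augment Res→J6→J7→J3→Out: bottleneck 4, flow now 6.
Augment Res→J6→TankB→J1→Out: bottleneck 2, flow now 8.
Augment Res→P1→TankB→J1→Out: bottleneck 3, flow now 11.
No augmenting path remains; maximum flow = 11.
By max-flow min-cut, the minimum cut capacity equals the max flow.
In the residual graph, reachable from Res: {Res, J2, J6, P1, J7, TankB, J5, J3}.
Min-cut edges: TankB→J1 (5), J3→Out (6); capacity 5 + 6 = 11.

11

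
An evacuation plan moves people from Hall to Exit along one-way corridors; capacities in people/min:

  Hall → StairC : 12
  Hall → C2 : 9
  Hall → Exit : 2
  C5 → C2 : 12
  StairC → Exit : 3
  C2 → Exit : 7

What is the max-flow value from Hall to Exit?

Augment Hall→Exit: bottleneck 2, flow now 2.
Augment Hall→StairC→Exit: bottleneck 3, flow now 5.
Augment Hall→C2→Exit: bottleneck 7, flow now 12.
No augmenting path remains; maximum flow = 12.
In the residual graph, reachable from Hall: {Hall, StairC, C2}.
Min-cut edges: Hall→Exit (2), StairC→Exit (3), C2→Exit (7); capacity 2 + 3 + 7 = 12.
This cut is saturated, so no flow can exceed 12.

12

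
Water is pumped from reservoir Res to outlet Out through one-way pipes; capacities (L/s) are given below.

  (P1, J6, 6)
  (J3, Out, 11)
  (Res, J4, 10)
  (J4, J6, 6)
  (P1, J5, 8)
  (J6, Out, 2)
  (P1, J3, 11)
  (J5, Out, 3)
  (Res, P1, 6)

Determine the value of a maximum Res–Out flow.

8

Augment Res→J4→J6→Out: bottleneck 2, flow now 2.
Augment Res→P1→J5→Out: bottleneck 3, flow now 5.
Augment Res→P1→J3→Out: bottleneck 3, flow now 8.
No augmenting path remains; maximum flow = 8.
In the residual graph, reachable from Res: {Res, J4, J6}.
Min-cut edges: Res→P1 (6), J6→Out (2); capacity 6 + 2 = 8.
This cut is saturated, so no flow can exceed 8.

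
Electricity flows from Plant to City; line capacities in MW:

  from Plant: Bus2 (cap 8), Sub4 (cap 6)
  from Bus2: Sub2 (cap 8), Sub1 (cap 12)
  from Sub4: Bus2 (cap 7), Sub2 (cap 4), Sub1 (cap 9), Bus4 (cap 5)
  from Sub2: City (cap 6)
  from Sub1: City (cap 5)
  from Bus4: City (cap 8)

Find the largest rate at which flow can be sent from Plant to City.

Augment Plant→Bus2→Sub2→City: bottleneck 6, flow now 6.
Augment Plant→Bus2→Sub1→City: bottleneck 2, flow now 8.
Augment Plant→Sub4→Sub1→City: bottleneck 3, flow now 11.
Augment Plant→Sub4→Bus4→City: bottleneck 3, flow now 14.
No augmenting path remains; maximum flow = 14.
In the residual graph, reachable from Plant: {Plant}.
Min-cut edges: Plant→Bus2 (8), Plant→Sub4 (6); capacity 8 + 6 = 14.
This cut is saturated, so no flow can exceed 14.

14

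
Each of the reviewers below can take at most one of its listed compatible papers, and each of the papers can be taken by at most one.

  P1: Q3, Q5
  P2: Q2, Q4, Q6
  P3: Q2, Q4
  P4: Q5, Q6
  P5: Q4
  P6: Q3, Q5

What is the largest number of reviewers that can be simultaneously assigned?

Unit-capacity flow: source→left, listed edges, right→sink; max matching = max flow.
Augmenting path P1→Q3 (+1); matched 1.
Augmenting path P2→Q2 (+1); matched 2.
Augmenting path P3→Q4 (+1); matched 3.
Augmenting path P4→Q5 (+1); matched 4.
Augmenting path P6→Q5→P4→Q6 (+1); matched 5.
No augmenting path remains; maximum matching = 5.
König certificate: {Q2, Q3, Q4, Q5, Q6} is a vertex cover of size 5 (every listed pair touches it), so no matching can be larger.

5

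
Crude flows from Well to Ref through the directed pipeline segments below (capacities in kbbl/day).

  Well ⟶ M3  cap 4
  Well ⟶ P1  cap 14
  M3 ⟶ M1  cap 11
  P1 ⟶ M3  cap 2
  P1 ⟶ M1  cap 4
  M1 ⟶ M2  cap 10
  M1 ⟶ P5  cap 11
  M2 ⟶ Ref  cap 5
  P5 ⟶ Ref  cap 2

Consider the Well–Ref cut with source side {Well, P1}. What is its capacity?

Edges leaving {Well, P1}: Well→M3 (4), P1→M3 (2), P1→M1 (4).
Cut capacity = 4 + 2 + 4 = 10.

10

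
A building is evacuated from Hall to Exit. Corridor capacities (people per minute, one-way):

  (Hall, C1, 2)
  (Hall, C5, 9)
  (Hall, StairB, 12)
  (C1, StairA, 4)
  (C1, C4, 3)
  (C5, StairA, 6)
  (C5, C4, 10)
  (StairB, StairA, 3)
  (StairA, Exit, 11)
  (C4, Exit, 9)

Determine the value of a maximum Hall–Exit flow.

Augment Hall→C1→StairA→Exit: bottleneck 2, flow now 2.
Augment Hall→C5→StairA→Exit: bottleneck 6, flow now 8.
Augment Hall→C5→C4→Exit: bottleneck 3, flow now 11.
Augment Hall→StairB→StairA→Exit: bottleneck 3, flow now 14.
No augmenting path remains; maximum flow = 14.
In the residual graph, reachable from Hall: {Hall, StairB}.
Min-cut edges: Hall→C1 (2), Hall→C5 (9), StairB→StairA (3); capacity 2 + 9 + 3 = 14.
This cut is saturated, so no flow can exceed 14.

14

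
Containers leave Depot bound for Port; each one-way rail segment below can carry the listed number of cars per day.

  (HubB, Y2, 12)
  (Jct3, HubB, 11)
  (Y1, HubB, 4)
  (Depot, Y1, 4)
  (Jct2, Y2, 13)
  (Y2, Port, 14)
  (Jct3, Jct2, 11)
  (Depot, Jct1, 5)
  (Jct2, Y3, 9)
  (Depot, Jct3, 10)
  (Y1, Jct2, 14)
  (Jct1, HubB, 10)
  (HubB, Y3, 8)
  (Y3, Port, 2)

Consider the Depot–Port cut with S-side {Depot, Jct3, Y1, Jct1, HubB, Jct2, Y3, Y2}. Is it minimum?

Yes — it is a minimum cut (capacity 16).

Given cut capacity: 2 + 14 = 16.
Augment Depot→Jct3→HubB→Y3→Port: bottleneck 2, flow now 2.
Augment Depot→Jct3→HubB→Y2→Port: bottleneck 8, flow now 10.
Augment Depot→Y1→HubB→Y2→Port: bottleneck 4, flow now 14.
Augment Depot→Jct1→HubB→Jct3→Jct2→Y2→Port: bottleneck 2, flow now 16. (uses reverse residual edge)
No augmenting path remains; maximum flow = 16.
Cut capacity 16 equals the max flow, so it is a minimum cut.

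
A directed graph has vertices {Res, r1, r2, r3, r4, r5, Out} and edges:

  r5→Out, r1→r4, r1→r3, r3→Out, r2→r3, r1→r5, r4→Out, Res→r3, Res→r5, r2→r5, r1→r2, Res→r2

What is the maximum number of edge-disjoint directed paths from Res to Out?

Assign every edge capacity 1; by Menger, the answer equals the max flow.
Path Res→r3→Out (+1); total 1.
Path Res→r5→Out (+1); total 2.
No residual Res→Out path; max flow = 2.
Certifying cut of size 2: {r3→Out, r5→Out}.

2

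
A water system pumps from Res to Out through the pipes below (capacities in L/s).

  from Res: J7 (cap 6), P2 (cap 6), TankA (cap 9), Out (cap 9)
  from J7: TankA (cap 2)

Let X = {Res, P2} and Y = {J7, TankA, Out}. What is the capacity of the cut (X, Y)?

Edges leaving {Res, P2}: Res→J7 (6), Res→TankA (9), Res→Out (9).
Cut capacity = 6 + 9 + 9 = 24.

24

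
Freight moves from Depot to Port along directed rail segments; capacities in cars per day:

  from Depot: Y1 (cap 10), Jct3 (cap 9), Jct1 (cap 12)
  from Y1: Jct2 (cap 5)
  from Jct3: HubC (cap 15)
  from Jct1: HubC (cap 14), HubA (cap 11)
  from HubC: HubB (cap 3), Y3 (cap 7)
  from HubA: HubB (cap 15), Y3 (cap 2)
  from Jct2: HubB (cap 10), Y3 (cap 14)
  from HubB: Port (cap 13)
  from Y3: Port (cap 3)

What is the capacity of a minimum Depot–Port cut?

16

Augment Depot→Y1→Jct2→HubB→Port: bottleneck 5, flow now 5.
Augment Depot→Jct3→HubC→HubB→Port: bottleneck 3, flow now 8.
Augment Depot→Jct3→HubC→Y3→Port: bottleneck 3, flow now 11.
Augment Depot→Jct1→HubA→HubB→Port: bottleneck 5, flow now 16.
No augmenting path remains; maximum flow = 16.
By max-flow min-cut, the minimum cut capacity equals the max flow.
In the residual graph, reachable from Depot: {Depot, Y1, Jct3, Jct1, HubC, HubA, Jct2, HubB, Y3}.
Min-cut edges: HubB→Port (13), Y3→Port (3); capacity 13 + 3 = 16.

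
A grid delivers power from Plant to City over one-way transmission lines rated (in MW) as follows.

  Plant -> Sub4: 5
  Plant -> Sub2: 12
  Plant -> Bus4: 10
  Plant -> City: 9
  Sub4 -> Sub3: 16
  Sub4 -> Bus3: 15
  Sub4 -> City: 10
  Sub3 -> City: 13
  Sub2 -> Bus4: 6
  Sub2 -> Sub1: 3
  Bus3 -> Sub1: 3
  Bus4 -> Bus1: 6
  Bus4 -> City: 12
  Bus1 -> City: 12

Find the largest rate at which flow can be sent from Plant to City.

Augment Plant→City: bottleneck 9, flow now 9.
Augment Plant→Sub4→City: bottleneck 5, flow now 14.
Augment Plant→Bus4→City: bottleneck 10, flow now 24.
Augment Plant→Sub2→Bus4→City: bottleneck 2, flow now 26.
Augment Plant→Sub2→Bus4→Bus1→City: bottleneck 4, flow now 30.
No augmenting path remains; maximum flow = 30.
In the residual graph, reachable from Plant: {Plant, Sub2, Sub1}.
Min-cut edges: Plant→Sub4 (5), Plant→Bus4 (10), Plant→City (9), Sub2→Bus4 (6); capacity 5 + 10 + 9 + 6 = 30.
This cut is saturated, so no flow can exceed 30.

30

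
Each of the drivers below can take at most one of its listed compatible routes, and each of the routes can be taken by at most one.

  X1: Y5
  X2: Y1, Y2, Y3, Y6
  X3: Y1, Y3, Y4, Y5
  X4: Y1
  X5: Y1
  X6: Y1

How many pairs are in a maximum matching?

4

Unit-capacity flow: source→left, listed edges, right→sink; max matching = max flow.
Augmenting path X1→Y5 (+1); matched 1.
Augmenting path X2→Y1 (+1); matched 2.
Augmenting path X3→Y3 (+1); matched 3.
Augmenting path X4→Y1→X2→Y2 (+1); matched 4.
No augmenting path remains; maximum matching = 4.
König certificate: {X1, X2, X3, Y1} is a vertex cover of size 4 (every listed pair touches it), so no matching can be larger.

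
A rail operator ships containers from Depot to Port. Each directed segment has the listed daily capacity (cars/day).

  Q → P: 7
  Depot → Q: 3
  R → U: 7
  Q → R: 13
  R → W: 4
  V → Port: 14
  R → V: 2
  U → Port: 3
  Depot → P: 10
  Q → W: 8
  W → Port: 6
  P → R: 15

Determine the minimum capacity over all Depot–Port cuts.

Augment Depot→Q→W→Port: bottleneck 3, flow now 3.
Augment Depot→P→R→U→Port: bottleneck 3, flow now 6.
Augment Depot→P→R→V→Port: bottleneck 2, flow now 8.
Augment Depot→P→R→W→Port: bottleneck 3, flow now 11.
No augmenting path remains; maximum flow = 11.
By max-flow min-cut, the minimum cut capacity equals the max flow.
In the residual graph, reachable from Depot: {Depot, P, Q, R, U, W}.
Min-cut edges: R→V (2), U→Port (3), W→Port (6); capacity 2 + 3 + 6 = 11.

11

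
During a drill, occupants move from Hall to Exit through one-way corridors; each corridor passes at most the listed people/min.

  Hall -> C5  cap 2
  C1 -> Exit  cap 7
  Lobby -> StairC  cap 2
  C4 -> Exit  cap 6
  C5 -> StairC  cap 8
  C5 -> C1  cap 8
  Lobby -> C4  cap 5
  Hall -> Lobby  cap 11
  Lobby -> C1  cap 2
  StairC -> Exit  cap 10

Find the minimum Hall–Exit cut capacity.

Augment Hall→Lobby→C4→Exit: bottleneck 5, flow now 5.
Augment Hall→Lobby→StairC→Exit: bottleneck 2, flow now 7.
Augment Hall→Lobby→C1→Exit: bottleneck 2, flow now 9.
Augment Hall→C5→StairC→Exit: bottleneck 2, flow now 11.
No augmenting path remains; maximum flow = 11.
By max-flow min-cut, the minimum cut capacity equals the max flow.
In the residual graph, reachable from Hall: {Hall, Lobby}.
Min-cut edges: Hall→C5 (2), Lobby→C4 (5), Lobby→StairC (2), Lobby→C1 (2); capacity 2 + 5 + 2 + 2 = 11.

11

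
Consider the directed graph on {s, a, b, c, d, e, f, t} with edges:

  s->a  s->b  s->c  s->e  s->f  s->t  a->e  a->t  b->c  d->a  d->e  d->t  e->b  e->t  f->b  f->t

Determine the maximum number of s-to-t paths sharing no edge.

Assign every edge capacity 1; by Menger, the answer equals the max flow.
Path s→t (+1); total 1.
Path s→a→t (+1); total 2.
Path s→e→t (+1); total 3.
Path s→f→t (+1); total 4.
No residual s→t path; max flow = 4.
Certifying cut of size 4: {s→a, s→e, s→f, s→t}.

4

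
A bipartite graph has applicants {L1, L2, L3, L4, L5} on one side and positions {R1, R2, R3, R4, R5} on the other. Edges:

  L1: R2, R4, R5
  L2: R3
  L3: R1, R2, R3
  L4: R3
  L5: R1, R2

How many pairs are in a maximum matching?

Unit-capacity flow: source→left, listed edges, right→sink; max matching = max flow.
Augmenting path L1→R2 (+1); matched 1.
Augmenting path L2→R3 (+1); matched 2.
Augmenting path L3→R1 (+1); matched 3.
Augmenting path L5→R2→L1→R4 (+1); matched 4.
No augmenting path remains; maximum matching = 4.
König certificate: {L1, L3, L5, R3} is a vertex cover of size 4 (every listed pair touches it), so no matching can be larger.

4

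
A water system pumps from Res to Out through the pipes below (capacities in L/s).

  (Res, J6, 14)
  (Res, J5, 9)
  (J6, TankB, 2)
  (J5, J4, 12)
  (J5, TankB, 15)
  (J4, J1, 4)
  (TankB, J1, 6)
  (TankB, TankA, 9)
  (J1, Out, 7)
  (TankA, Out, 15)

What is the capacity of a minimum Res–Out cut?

11

Augment Res→J6→TankB→J1→Out: bottleneck 2, flow now 2.
Augment Res→J5→J4→J1→Out: bottleneck 4, flow now 6.
Augment Res→J5→TankB→J1→Out: bottleneck 1, flow now 7.
Augment Res→J5→TankB→TankA→Out: bottleneck 4, flow now 11.
No augmenting path remains; maximum flow = 11.
By max-flow min-cut, the minimum cut capacity equals the max flow.
In the residual graph, reachable from Res: {Res, J6}.
Min-cut edges: Res→J5 (9), J6→TankB (2); capacity 9 + 2 = 11.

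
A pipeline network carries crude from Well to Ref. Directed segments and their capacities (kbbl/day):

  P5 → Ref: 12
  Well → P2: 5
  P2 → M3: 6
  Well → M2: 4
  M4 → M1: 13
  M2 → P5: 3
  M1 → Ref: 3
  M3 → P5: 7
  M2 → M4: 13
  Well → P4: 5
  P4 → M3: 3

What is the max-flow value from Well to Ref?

11

Augment Well→M2→P5→Ref: bottleneck 3, flow now 3.
Augment Well→P2→M3→P5→Ref: bottleneck 5, flow now 8.
Augment Well→M2→M4→M1→Ref: bottleneck 1, flow now 9.
Augment Well→P4→M3→P5→Ref: bottleneck 2, flow now 11.
No augmenting path remains; maximum flow = 11.
In the residual graph, reachable from Well: {Well, P2, P4, M3}.
Min-cut edges: Well→M2 (4), M3→P5 (7); capacity 4 + 7 = 11.
This cut is saturated, so no flow can exceed 11.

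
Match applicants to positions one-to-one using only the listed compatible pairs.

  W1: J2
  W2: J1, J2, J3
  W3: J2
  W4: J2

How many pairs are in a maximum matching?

2

Unit-capacity flow: source→left, listed edges, right→sink; max matching = max flow.
Augmenting path W1→J2 (+1); matched 1.
Augmenting path W2→J1 (+1); matched 2.
No augmenting path remains; maximum matching = 2.
König certificate: {W2, J2} is a vertex cover of size 2 (every listed pair touches it), so no matching can be larger.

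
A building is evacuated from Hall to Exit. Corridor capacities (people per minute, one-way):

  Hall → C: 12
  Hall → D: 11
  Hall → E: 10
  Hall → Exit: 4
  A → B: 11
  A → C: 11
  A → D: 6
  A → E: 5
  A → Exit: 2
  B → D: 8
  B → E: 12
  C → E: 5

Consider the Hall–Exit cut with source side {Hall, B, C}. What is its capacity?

50

Edges leaving {Hall, B, C}: Hall→D (11), Hall→E (10), Hall→Exit (4), B→D (8), B→E (12), C→E (5).
Cut capacity = 11 + 10 + 4 + 8 + 12 + 5 = 50.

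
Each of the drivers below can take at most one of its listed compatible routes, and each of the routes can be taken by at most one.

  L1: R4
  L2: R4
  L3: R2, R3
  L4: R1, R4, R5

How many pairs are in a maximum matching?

Unit-capacity flow: source→left, listed edges, right→sink; max matching = max flow.
Augmenting path L1→R4 (+1); matched 1.
Augmenting path L3→R2 (+1); matched 2.
Augmenting path L4→R1 (+1); matched 3.
No augmenting path remains; maximum matching = 3.
König certificate: {L3, L4, R4} is a vertex cover of size 3 (every listed pair touches it), so no matching can be larger.

3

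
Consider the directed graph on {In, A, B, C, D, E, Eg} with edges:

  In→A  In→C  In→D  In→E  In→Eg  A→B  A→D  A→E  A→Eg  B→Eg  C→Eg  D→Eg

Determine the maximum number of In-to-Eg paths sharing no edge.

4

Assign every edge capacity 1; by Menger, the answer equals the max flow.
Path In→Eg (+1); total 1.
Path In→A→Eg (+1); total 2.
Path In→C→Eg (+1); total 3.
Path In→D→Eg (+1); total 4.
No residual In→Eg path; max flow = 4.
Certifying cut of size 4: {In→A, In→C, In→D, In→Eg}.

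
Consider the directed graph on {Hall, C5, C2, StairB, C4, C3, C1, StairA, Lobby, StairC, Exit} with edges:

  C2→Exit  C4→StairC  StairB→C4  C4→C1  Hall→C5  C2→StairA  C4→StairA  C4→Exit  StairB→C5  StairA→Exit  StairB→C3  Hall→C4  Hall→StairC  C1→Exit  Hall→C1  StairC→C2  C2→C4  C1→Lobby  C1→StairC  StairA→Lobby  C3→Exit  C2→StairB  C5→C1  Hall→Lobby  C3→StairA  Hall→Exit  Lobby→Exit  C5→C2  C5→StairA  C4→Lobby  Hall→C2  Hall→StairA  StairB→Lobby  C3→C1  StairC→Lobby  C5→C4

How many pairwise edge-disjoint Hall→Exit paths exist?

Assign every edge capacity 1; by Menger, the answer equals the max flow.
Path Hall→Exit (+1); total 1.
Path Hall→C2→Exit (+1); total 2.
Path Hall→C4→Exit (+1); total 3.
Path Hall→C1→Exit (+1); total 4.
Path Hall→StairA→Exit (+1); total 5.
Path Hall→Lobby→Exit (+1); total 6.
Path Hall→C5→C2→StairB→C3→Exit (+1); total 7.
No residual Hall→Exit path; max flow = 7.
Certifying cut of size 7: {C1→Exit, C2→Exit, C2→StairB, C4→Exit, Hall→Exit, Lobby→Exit, StairA→Exit}.

7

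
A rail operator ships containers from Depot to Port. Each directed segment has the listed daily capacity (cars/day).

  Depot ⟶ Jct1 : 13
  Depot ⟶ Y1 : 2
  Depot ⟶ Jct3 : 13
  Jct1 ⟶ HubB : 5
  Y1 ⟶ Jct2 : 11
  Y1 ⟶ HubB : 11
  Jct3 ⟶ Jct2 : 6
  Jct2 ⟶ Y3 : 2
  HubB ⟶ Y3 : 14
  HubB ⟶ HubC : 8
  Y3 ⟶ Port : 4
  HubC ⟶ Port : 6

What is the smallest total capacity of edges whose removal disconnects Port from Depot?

Augment Depot→Jct1→HubB→Y3→Port: bottleneck 4, flow now 4.
Augment Depot→Jct1→HubB→HubC→Port: bottleneck 1, flow now 5.
Augment Depot→Y1→HubB→HubC→Port: bottleneck 2, flow now 7.
Augment Depot→Jct3→Jct2→Y3→HubB→HubC→Port: bottleneck 2, flow now 9. (uses reverse residual edge)
No augmenting path remains; maximum flow = 9.
By max-flow min-cut, the minimum cut capacity equals the max flow.
In the residual graph, reachable from Depot: {Depot, Jct1, Jct3, Jct2}.
Min-cut edges: Depot→Y1 (2), Jct1→HubB (5), Jct2→Y3 (2); capacity 2 + 5 + 2 = 9.

9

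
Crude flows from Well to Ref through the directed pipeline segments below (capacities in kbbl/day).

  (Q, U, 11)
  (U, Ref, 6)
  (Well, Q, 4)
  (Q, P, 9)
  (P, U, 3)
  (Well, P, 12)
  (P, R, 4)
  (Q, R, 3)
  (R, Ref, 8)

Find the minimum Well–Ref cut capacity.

Augment Well→P→R→Ref: bottleneck 4, flow now 4.
Augment Well→P→U→Ref: bottleneck 3, flow now 7.
Augment Well→Q→R→Ref: bottleneck 3, flow now 10.
Augment Well→Q→U→Ref: bottleneck 1, flow now 11.
No augmenting path remains; maximum flow = 11.
By max-flow min-cut, the minimum cut capacity equals the max flow.
In the residual graph, reachable from Well: {Well, P}.
Min-cut edges: Well→Q (4), P→R (4), P→U (3); capacity 4 + 4 + 3 = 11.

11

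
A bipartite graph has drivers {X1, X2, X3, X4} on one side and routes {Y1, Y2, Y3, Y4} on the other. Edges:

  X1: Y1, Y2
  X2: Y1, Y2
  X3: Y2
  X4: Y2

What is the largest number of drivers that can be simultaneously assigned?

2

Unit-capacity flow: source→left, listed edges, right→sink; max matching = max flow.
Augmenting path X1→Y1 (+1); matched 1.
Augmenting path X2→Y2 (+1); matched 2.
No augmenting path remains; maximum matching = 2.
König certificate: {Y1, Y2} is a vertex cover of size 2 (every listed pair touches it), so no matching can be larger.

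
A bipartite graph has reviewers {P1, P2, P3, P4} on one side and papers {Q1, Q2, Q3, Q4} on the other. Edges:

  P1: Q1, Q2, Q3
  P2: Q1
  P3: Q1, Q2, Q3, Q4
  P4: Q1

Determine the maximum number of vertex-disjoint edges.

3

Unit-capacity flow: source→left, listed edges, right→sink; max matching = max flow.
Augmenting path P1→Q1 (+1); matched 1.
Augmenting path P3→Q2 (+1); matched 2.
Augmenting path P2→Q1→P1→Q3 (+1); matched 3.
No augmenting path remains; maximum matching = 3.
König certificate: {P1, P3, Q1} is a vertex cover of size 3 (every listed pair touches it), so no matching can be larger.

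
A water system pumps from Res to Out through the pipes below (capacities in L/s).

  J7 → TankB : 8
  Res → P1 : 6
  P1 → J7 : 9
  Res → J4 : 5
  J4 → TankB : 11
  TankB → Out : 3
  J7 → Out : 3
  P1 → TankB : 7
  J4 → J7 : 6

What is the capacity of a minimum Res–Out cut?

6

Augment Res→J4→TankB→Out: bottleneck 3, flow now 3.
Augment Res→J4→J7→Out: bottleneck 2, flow now 5.
Augment Res→P1→J7→Out: bottleneck 1, flow now 6.
No augmenting path remains; maximum flow = 6.
By max-flow min-cut, the minimum cut capacity equals the max flow.
In the residual graph, reachable from Res: {Res, J4, P1, TankB, J7}.
Min-cut edges: TankB→Out (3), J7→Out (3); capacity 3 + 3 = 6.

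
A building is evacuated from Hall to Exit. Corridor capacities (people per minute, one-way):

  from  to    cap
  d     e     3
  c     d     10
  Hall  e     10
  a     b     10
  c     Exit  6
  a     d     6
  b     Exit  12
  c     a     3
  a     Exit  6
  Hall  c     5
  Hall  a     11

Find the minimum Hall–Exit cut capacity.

Augment Hall→a→Exit: bottleneck 6, flow now 6.
Augment Hall→c→Exit: bottleneck 5, flow now 11.
Augment Hall→a→b→Exit: bottleneck 5, flow now 16.
No augmenting path remains; maximum flow = 16.
By max-flow min-cut, the minimum cut capacity equals the max flow.
In the residual graph, reachable from Hall: {Hall, e}.
Min-cut edges: Hall→a (11), Hall→c (5); capacity 11 + 5 = 16.

16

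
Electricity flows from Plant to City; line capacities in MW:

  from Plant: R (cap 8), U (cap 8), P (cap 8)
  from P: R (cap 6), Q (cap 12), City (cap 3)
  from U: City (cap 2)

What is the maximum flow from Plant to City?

Augment Plant→P→City: bottleneck 3, flow now 3.
Augment Plant→U→City: bottleneck 2, flow now 5.
No augmenting path remains; maximum flow = 5.
In the residual graph, reachable from Plant: {Plant, P, Q, R, U}.
Min-cut edges: P→City (3), U→City (2); capacity 3 + 2 = 5.
This cut is saturated, so no flow can exceed 5.

5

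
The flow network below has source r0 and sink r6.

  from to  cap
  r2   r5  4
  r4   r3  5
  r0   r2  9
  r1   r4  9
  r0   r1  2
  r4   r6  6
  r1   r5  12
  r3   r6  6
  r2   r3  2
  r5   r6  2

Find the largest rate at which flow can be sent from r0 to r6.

6

Augment r0→r1→r4→r6: bottleneck 2, flow now 2.
Augment r0→r2→r3→r6: bottleneck 2, flow now 4.
Augment r0→r2→r5→r6: bottleneck 2, flow now 6.
No augmenting path remains; maximum flow = 6.
In the residual graph, reachable from r0: {r0, r2, r5}.
Min-cut edges: r0→r1 (2), r2→r3 (2), r5→r6 (2); capacity 2 + 2 + 2 = 6.
This cut is saturated, so no flow can exceed 6.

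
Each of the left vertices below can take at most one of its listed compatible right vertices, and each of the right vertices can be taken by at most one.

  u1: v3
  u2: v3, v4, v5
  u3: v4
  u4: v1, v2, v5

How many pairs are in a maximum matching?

4

Unit-capacity flow: source→left, listed edges, right→sink; max matching = max flow.
Augmenting path u1→v3 (+1); matched 1.
Augmenting path u2→v4 (+1); matched 2.
Augmenting path u4→v1 (+1); matched 3.
Augmenting path u3→v4→u2→v5 (+1); matched 4.
No augmenting path remains; maximum matching = 4.
König certificate: {u1, u2, u3, u4} is a vertex cover of size 4 (every listed pair touches it), so no matching can be larger.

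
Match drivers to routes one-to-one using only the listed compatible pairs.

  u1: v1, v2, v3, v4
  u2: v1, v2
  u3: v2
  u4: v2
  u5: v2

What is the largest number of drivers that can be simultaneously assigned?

3

Unit-capacity flow: source→left, listed edges, right→sink; max matching = max flow.
Augmenting path u1→v1 (+1); matched 1.
Augmenting path u2→v2 (+1); matched 2.
Augmenting path u3→v2→u2→v1→u1→v3 (+1); matched 3.
No augmenting path remains; maximum matching = 3.
König certificate: {u1, u2, v2} is a vertex cover of size 3 (every listed pair touches it), so no matching can be larger.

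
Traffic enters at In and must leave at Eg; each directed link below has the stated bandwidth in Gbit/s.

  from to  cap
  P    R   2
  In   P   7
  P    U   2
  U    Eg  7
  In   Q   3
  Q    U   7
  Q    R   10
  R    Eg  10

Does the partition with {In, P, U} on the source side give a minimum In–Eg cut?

Given cut capacity: 3 + 2 + 7 = 12.
Augment In→P→R→Eg: bottleneck 2, flow now 2.
Augment In→P→U→Eg: bottleneck 2, flow now 4.
Augment In→Q→R→Eg: bottleneck 3, flow now 7.
No augmenting path remains; maximum flow = 7.
In the residual graph, reachable from In: {In, P}.
Min-cut edges: In→Q (3), P→R (2), P→U (2); capacity 3 + 2 + 2 = 7.
Cut capacity 12 exceeds the max flow 7, so it is not minimum.

No — its capacity is 12, but the minimum cut has capacity 7.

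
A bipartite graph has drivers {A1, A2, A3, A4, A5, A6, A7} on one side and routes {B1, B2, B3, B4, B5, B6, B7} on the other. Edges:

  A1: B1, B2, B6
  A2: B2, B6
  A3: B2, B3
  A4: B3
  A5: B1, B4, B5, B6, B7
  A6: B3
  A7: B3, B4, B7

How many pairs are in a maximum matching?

Unit-capacity flow: source→left, listed edges, right→sink; max matching = max flow.
Augmenting path A1→B1 (+1); matched 1.
Augmenting path A2→B2 (+1); matched 2.
Augmenting path A3→B3 (+1); matched 3.
Augmenting path A5→B4 (+1); matched 4.
Augmenting path A7→B7 (+1); matched 5.
Augmenting path A4→B3→A3→B2→A2→B6 (+1); matched 6.
No augmenting path remains; maximum matching = 6.
König certificate: {A1, A2, A3, A5, A7, B3} is a vertex cover of size 6 (every listed pair touches it), so no matching can be larger.

6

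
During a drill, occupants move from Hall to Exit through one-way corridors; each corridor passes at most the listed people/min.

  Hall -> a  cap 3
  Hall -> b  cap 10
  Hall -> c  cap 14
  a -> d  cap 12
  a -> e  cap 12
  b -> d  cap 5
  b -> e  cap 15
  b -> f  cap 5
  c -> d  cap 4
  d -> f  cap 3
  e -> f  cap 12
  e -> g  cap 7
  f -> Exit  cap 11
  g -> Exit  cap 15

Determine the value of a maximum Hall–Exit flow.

Augment Hall→b→f→Exit: bottleneck 5, flow now 5.
Augment Hall→a→d→f→Exit: bottleneck 3, flow now 8.
Augment Hall→b→e→f→Exit: bottleneck 3, flow now 11.
Augment Hall→b→e→g→Exit: bottleneck 2, flow now 13.
Augment Hall→c→d→a→e→g→Exit: bottleneck 3, flow now 16. (uses reverse residual edge)
No augmenting path remains; maximum flow = 16.
In the residual graph, reachable from Hall: {Hall, c, d}.
Min-cut edges: Hall→a (3), Hall→b (10), d→f (3); capacity 3 + 10 + 3 = 16.
This cut is saturated, so no flow can exceed 16.

16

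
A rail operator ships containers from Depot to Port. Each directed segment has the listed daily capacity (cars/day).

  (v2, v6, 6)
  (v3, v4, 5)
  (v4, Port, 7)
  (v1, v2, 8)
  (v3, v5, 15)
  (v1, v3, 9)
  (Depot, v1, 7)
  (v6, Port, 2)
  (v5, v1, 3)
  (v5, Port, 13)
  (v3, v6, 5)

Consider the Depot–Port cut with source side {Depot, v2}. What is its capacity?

13

Edges leaving {Depot, v2}: Depot→v1 (7), v2→v6 (6).
Cut capacity = 7 + 6 = 13.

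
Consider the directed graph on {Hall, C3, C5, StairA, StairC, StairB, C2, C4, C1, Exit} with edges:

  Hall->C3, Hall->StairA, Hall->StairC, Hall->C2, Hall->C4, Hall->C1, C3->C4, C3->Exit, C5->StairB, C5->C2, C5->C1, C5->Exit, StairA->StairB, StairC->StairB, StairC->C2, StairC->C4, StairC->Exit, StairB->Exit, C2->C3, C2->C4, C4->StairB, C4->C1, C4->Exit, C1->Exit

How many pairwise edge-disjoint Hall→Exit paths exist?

5

Assign every edge capacity 1; by Menger, the answer equals the max flow.
Path Hall→C3→Exit (+1); total 1.
Path Hall→StairC→Exit (+1); total 2.
Path Hall→C4→Exit (+1); total 3.
Path Hall→C1→Exit (+1); total 4.
Path Hall→StairA→StairB→Exit (+1); total 5.
No residual Hall→Exit path; max flow = 5.
Certifying cut of size 5: {C1→Exit, C3→Exit, C4→Exit, Hall→StairC, StairB→Exit}.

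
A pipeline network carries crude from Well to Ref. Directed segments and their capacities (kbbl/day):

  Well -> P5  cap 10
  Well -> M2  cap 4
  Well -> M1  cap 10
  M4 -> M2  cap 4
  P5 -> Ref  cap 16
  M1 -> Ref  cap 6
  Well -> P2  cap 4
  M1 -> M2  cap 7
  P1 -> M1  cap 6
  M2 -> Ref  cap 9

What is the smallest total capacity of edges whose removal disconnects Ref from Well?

24

Augment Well→P5→Ref: bottleneck 10, flow now 10.
Augment Well→M1→Ref: bottleneck 6, flow now 16.
Augment Well→M2→Ref: bottleneck 4, flow now 20.
Augment Well→M1→M2→Ref: bottleneck 4, flow now 24.
No augmenting path remains; maximum flow = 24.
By max-flow min-cut, the minimum cut capacity equals the max flow.
In the residual graph, reachable from Well: {Well, P2}.
Min-cut edges: Well→P5 (10), Well→M1 (10), Well→M2 (4); capacity 10 + 10 + 4 = 24.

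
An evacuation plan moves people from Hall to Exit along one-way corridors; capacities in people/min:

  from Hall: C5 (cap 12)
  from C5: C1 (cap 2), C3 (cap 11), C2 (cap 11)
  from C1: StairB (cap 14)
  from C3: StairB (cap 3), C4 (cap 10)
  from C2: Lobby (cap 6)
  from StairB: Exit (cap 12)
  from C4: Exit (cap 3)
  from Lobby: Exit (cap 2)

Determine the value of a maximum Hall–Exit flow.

Augment Hall→C5→C1→StairB→Exit: bottleneck 2, flow now 2.
Augment Hall→C5→C3→StairB→Exit: bottleneck 3, flow now 5.
Augment Hall→C5→C3→C4→Exit: bottleneck 3, flow now 8.
Augment Hall→C5→C2→Lobby→Exit: bottleneck 2, flow now 10.
No augmenting path remains; maximum flow = 10.
In the residual graph, reachable from Hall: {Hall, C5, C3, C2, C4, Lobby}.
Min-cut edges: C5→C1 (2), C3→StairB (3), C4→Exit (3), Lobby→Exit (2); capacity 2 + 3 + 3 + 2 = 10.
This cut is saturated, so no flow can exceed 10.

10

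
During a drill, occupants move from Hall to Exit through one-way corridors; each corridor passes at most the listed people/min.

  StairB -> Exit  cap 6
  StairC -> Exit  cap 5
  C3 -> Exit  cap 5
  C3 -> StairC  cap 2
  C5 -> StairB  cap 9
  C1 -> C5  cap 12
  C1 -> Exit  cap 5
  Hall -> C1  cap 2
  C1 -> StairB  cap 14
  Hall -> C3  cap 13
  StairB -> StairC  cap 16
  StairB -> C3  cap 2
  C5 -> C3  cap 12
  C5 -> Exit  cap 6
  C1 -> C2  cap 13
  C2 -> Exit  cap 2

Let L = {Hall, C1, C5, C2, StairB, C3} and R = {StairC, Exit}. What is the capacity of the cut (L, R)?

42

Edges leaving {Hall, C1, C5, C2, StairB, C3}: C1→Exit (5), C5→Exit (6), C2→Exit (2), StairB→StairC (16), StairB→Exit (6), C3→StairC (2), C3→Exit (5).
Cut capacity = 5 + 6 + 2 + 16 + 6 + 2 + 5 = 42.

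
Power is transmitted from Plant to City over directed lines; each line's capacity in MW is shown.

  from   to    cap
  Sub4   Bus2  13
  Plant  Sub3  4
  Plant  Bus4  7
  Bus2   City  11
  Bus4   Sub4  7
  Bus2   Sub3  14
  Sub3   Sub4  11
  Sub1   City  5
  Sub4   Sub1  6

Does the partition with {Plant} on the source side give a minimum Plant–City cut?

Given cut capacity: 7 + 4 = 11.
Augment Plant→Bus4→Sub4→Sub1→City: bottleneck 5, flow now 5.
Augment Plant→Bus4→Sub4→Bus2→City: bottleneck 2, flow now 7.
Augment Plant→Sub3→Sub4→Bus2→City: bottleneck 4, flow now 11.
No augmenting path remains; maximum flow = 11.
Cut capacity 11 equals the max flow, so it is a minimum cut.

Yes — it is a minimum cut (capacity 11).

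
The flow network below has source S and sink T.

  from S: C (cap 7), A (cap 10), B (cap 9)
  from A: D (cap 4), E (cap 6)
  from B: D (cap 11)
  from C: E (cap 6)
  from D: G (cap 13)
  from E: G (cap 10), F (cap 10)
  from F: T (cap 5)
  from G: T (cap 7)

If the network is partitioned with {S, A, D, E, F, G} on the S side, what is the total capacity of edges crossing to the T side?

28

Edges leaving {S, A, D, E, F, G}: S→B (9), S→C (7), F→T (5), G→T (7).
Cut capacity = 9 + 7 + 5 + 7 = 28.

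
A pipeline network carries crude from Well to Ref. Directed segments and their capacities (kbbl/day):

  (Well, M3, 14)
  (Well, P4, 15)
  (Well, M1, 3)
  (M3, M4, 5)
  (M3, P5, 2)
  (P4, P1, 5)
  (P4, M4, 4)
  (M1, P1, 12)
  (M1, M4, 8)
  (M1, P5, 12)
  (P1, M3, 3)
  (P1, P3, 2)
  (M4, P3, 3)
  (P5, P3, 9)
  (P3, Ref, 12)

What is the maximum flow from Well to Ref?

10

Augment Well→M3→M4→P3→Ref: bottleneck 3, flow now 3.
Augment Well→M3→P5→P3→Ref: bottleneck 2, flow now 5.
Augment Well→P4→P1→P3→Ref: bottleneck 2, flow now 7.
Augment Well→M1→P5→P3→Ref: bottleneck 3, flow now 10.
No augmenting path remains; maximum flow = 10.
In the residual graph, reachable from Well: {Well, M3, P4, P1, M4}.
Min-cut edges: Well→M1 (3), M3→P5 (2), P1→P3 (2), M4→P3 (3); capacity 3 + 2 + 2 + 3 = 10.
This cut is saturated, so no flow can exceed 10.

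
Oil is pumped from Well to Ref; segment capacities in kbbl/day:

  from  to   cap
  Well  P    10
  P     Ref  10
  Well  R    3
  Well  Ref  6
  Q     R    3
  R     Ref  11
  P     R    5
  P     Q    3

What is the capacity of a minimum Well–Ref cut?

Augment Well→Ref: bottleneck 6, flow now 6.
Augment Well→P→Ref: bottleneck 10, flow now 16.
Augment Well→R→Ref: bottleneck 3, flow now 19.
No augmenting path remains; maximum flow = 19.
By max-flow min-cut, the minimum cut capacity equals the max flow.
In the residual graph, reachable from Well: {Well}.
Min-cut edges: Well→P (10), Well→R (3), Well→Ref (6); capacity 10 + 3 + 6 = 19.

19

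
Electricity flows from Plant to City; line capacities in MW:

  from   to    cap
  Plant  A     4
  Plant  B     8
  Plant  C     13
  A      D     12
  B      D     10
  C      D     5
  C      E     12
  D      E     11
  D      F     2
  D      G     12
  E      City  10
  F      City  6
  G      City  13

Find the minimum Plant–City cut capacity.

Augment Plant→C→E→City: bottleneck 10, flow now 10.
Augment Plant→A→D→F→City: bottleneck 2, flow now 12.
Augment Plant→A→D→G→City: bottleneck 2, flow now 14.
Augment Plant→B→D→G→City: bottleneck 8, flow now 22.
Augment Plant→C→D→G→City: bottleneck 2, flow now 24.
No augmenting path remains; maximum flow = 24.
By max-flow min-cut, the minimum cut capacity equals the max flow.
In the residual graph, reachable from Plant: {Plant, A, B, C, D, E}.
Min-cut edges: D→F (2), D→G (12), E→City (10); capacity 2 + 12 + 10 = 24.

24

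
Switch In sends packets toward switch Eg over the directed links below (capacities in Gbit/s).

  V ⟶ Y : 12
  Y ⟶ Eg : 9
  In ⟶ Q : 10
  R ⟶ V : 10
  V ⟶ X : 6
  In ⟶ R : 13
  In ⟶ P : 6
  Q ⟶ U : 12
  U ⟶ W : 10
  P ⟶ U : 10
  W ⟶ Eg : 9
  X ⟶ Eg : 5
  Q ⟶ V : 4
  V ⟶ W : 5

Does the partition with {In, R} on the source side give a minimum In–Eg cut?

Given cut capacity: 6 + 10 + 10 = 26.
Augment In→P→U→W→Eg: bottleneck 6, flow now 6.
Augment In→Q→U→W→Eg: bottleneck 3, flow now 9.
Augment In→Q→V→X→Eg: bottleneck 4, flow now 13.
Augment In→R→V→X→Eg: bottleneck 1, flow now 14.
Augment In→R→V→Y→Eg: bottleneck 9, flow now 23.
No augmenting path remains; maximum flow = 23.
In the residual graph, reachable from In: {In, P, Q, R, U, W}.
Min-cut edges: Q→V (4), R→V (10), W→Eg (9); capacity 4 + 10 + 9 = 23.
Cut capacity 26 exceeds the max flow 23, so it is not minimum.

No — its capacity is 26, but the minimum cut has capacity 23.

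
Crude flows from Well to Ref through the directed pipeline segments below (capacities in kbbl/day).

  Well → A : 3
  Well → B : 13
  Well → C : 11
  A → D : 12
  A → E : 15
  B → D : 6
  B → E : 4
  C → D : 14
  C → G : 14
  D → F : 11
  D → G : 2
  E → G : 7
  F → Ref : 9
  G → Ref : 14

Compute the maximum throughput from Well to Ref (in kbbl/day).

23

Augment Well→C→G→Ref: bottleneck 11, flow now 11.
Augment Well→A→D→F→Ref: bottleneck 3, flow now 14.
Augment Well→B→D→F→Ref: bottleneck 6, flow now 20.
Augment Well→B→E→G→Ref: bottleneck 3, flow now 23.
No augmenting path remains; maximum flow = 23.
In the residual graph, reachable from Well: {Well, A, B, C, D, E, F, G}.
Min-cut edges: F→Ref (9), G→Ref (14); capacity 9 + 14 = 23.
This cut is saturated, so no flow can exceed 23.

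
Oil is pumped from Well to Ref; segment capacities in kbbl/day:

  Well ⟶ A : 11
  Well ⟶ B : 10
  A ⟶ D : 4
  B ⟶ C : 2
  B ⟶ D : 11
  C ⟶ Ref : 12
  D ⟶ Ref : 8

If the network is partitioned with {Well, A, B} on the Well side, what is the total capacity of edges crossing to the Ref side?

17

Edges leaving {Well, A, B}: A→D (4), B→C (2), B→D (11).
Cut capacity = 4 + 2 + 11 = 17.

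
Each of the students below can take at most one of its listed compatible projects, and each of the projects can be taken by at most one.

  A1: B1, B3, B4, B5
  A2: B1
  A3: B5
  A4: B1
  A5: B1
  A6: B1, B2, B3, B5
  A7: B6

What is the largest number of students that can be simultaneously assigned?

Unit-capacity flow: source→left, listed edges, right→sink; max matching = max flow.
Augmenting path A1→B1 (+1); matched 1.
Augmenting path A3→B5 (+1); matched 2.
Augmenting path A6→B2 (+1); matched 3.
Augmenting path A7→B6 (+1); matched 4.
Augmenting path A2→B1→A1→B3 (+1); matched 5.
No augmenting path remains; maximum matching = 5.
König certificate: {A1, A3, A6, A7, B1} is a vertex cover of size 5 (every listed pair touches it), so no matching can be larger.

5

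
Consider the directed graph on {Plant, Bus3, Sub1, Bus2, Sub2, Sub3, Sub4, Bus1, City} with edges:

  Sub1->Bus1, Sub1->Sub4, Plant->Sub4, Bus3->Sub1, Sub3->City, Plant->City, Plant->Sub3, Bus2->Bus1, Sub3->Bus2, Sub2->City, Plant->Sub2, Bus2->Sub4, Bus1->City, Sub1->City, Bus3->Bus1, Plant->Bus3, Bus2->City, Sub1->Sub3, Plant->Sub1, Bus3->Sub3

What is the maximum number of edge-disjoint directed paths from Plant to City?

Assign every edge capacity 1; by Menger, the answer equals the max flow.
Path Plant→City (+1); total 1.
Path Plant→Sub1→City (+1); total 2.
Path Plant→Sub2→City (+1); total 3.
Path Plant→Sub3→City (+1); total 4.
Path Plant→Bus3→Bus1→City (+1); total 5.
No residual Plant→City path; max flow = 5.
Certifying cut of size 5: {Plant→Bus3, Plant→City, Plant→Sub1, Plant→Sub2, Plant→Sub3}.

5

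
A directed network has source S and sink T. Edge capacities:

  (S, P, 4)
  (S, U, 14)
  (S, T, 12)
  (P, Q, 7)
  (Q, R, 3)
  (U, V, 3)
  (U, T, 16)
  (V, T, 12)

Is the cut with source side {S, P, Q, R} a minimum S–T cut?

Given cut capacity: 14 + 12 = 26.
Augment S→T: bottleneck 12, flow now 12.
Augment S→U→T: bottleneck 14, flow now 26.
No augmenting path remains; maximum flow = 26.
Cut capacity 26 equals the max flow, so it is a minimum cut.

Yes — it is a minimum cut (capacity 26).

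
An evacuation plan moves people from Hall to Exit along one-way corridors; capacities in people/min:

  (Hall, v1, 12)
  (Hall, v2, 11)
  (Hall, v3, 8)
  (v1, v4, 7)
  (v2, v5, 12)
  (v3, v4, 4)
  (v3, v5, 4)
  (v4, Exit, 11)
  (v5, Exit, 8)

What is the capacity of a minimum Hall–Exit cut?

Augment Hall→v1→v4→Exit: bottleneck 7, flow now 7.
Augment Hall→v2→v5→Exit: bottleneck 8, flow now 15.
Augment Hall→v3→v4→Exit: bottleneck 4, flow now 19.
No augmenting path remains; maximum flow = 19.
By max-flow min-cut, the minimum cut capacity equals the max flow.
In the residual graph, reachable from Hall: {Hall, v1, v2, v3, v5}.
Min-cut edges: v1→v4 (7), v3→v4 (4), v5→Exit (8); capacity 7 + 4 + 8 = 19.

19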